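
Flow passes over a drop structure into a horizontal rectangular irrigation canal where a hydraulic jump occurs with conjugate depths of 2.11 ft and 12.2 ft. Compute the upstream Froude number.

Fr₁ = 4.43

For a rectangular channel the momentum equation gives q² = ½·g·y₁·y₂·(y₁ + y₂) = ½×32.2×2.11×12.2×14.3 = 5931.
q = √5931 = 77.0 ft²/s.
V₁ = q/y₁ = 36.5 ft/s; Fr₁ = V₁/√(g·y₁) = 4.43.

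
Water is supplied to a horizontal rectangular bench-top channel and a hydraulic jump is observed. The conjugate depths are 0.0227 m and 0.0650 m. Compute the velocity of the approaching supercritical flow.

V₁ = 1.11 m/s

For a rectangular channel the momentum equation gives q² = ½·g·y₁·y₂·(y₁ + y₂) = ½×9.81×0.0227×0.0650×0.0877 = 0.000635.
q = √0.000635 = 0.0252 m²/s.
V₁ = q/y₁ = 0.0252/0.0227 = 1.11 m/s.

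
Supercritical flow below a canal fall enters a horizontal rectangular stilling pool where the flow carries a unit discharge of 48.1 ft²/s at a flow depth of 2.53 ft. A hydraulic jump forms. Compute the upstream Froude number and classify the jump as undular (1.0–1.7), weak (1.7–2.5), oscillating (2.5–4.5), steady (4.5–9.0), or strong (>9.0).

V₁ = q/y₁ = 48.1/2.53 = 19.0 ft/s. Fr₁ = V₁/√(g·y₁) = 19.0/√(32.2×2.53) = 2.11.
Fr₁ = 2.11 lies in the weak range.

Fr₁ = 2.11; weak jump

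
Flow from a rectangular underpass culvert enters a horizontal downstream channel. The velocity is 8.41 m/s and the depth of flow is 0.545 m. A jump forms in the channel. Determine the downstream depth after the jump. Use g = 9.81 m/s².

Fr₁ = V₁/√(g·y₁) = 8.41/√(9.81×0.545) = 3.64.
Bélanger equation: y₂/y₁ = ½[√(1 + 8Fr₁²) − 1] = ½[√106.8 − 1] = 4.67.
y₂ = 4.67 × 0.545 = 2.54 m.

y₂ = 2.54 m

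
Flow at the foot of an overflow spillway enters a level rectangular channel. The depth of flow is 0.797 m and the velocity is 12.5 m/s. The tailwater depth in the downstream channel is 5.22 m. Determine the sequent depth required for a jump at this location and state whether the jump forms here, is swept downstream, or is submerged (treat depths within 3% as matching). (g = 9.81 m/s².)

y₂ = 4.66 m; the jump is submerged

Fr₁ = V₁/√(g·y₁) = 12.5/√(9.81×0.797) = 4.47.
Bélanger equation: y₂/y₁ = ½[√(1 + 8Fr₁²) − 1] = ½[√160.9 − 1] = 5.84.
y₂ = 5.84 × 0.797 = 4.66 m.
Tailwater y_tw = 5.22 m: y_tw > y₂, so the jump is submerged.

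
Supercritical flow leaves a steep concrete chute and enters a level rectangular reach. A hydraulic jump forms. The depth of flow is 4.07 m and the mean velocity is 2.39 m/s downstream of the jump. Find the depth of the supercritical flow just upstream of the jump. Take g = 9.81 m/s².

Fr₂ = V₂/√(g·y₂) = 2.39/√(9.81×4.07) = 0.378.
From the momentum equation (using Fr₂), y₁/y₂ = ½[√(1 + 8Fr₂²) − 1] = ½[√2.145 − 1] = 0.232.
y₁ = 0.232 × 4.07 = 0.945 m.

y₁ = 0.945 m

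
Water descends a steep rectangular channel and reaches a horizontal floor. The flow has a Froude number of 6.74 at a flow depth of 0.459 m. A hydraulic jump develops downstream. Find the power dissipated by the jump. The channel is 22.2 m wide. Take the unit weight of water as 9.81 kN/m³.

P = 9444 kW

Fr₁ = 6.74 (given).
Conjugate-depth relation: y₂/y₁ = ½[√(1 + 8Fr₁²) − 1] = ½[√364.4 − 1] = 9.04.
y₂ = 9.04 × 0.459 = 4.15 m.
Head loss: ΔE = (y₂ − y₁)³/(4y₁y₂) = (4.15 − 0.459)³/(4×0.459×4.15) = 50.4/7.62 = 6.61 m.
V₁ = Fr₁·√(g·y₁) = 6.74×√(9.81×0.459) = 14.3 m/s; q = V₁·y₁ = 6.56 m²/s. Q = q·b = 6.56 × 22.2 = 146 m³/s. P = γ·Q·ΔE = 9.81 × 146 × 6.61 = 9444 kW.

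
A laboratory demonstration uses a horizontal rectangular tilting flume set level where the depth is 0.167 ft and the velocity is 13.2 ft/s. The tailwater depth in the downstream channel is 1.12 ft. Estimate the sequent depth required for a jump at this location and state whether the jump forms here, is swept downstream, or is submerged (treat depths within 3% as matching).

Fr₁ = V₁/√(g·y₁) = 13.2/√(32.2×0.167) = 5.69.
Bélanger equation: y₂/y₁ = ½[√(1 + 8Fr₁²) − 1] = ½[√260.2 − 1] = 7.57.
y₂ = 7.57 × 0.167 = 1.26 ft.
Tailwater y_tw = 1.12 ft: y_tw < y₂, so the jump is swept downstream.

y₂ = 1.26 ft; the jump is swept downstream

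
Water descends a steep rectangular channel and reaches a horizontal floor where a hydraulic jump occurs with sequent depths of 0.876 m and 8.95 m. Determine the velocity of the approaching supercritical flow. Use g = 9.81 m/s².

V₁ = 22.2 m/s

For a rectangular channel the momentum equation gives q² = ½·g·y₁·y₂·(y₁ + y₂) = ½×9.81×0.876×8.95×9.83 = 378.
q = √378 = 19.4 m²/s.
V₁ = q/y₁ = 19.4/0.876 = 22.2 m/s.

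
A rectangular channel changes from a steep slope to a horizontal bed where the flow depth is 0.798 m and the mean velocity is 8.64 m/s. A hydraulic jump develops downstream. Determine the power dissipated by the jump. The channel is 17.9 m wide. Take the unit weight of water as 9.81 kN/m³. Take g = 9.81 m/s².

Fr₁ = V₁/√(g·y₁) = 8.64/√(9.81×0.798) = 3.09.
Bélanger equation: y₂/y₁ = ½[√(1 + 8Fr₁²) − 1] = ½[√77.29 − 1] = 3.90.
y₂ = 3.90 × 0.798 = 3.11 m.
q = V₁·y₁ = 8.64 × 0.798 = 6.89 m²/s. V₂ = q/y₂ = 6.89/3.11 = 2.22 m/s. E₁ = y₁ + V₁²/2g = 4.60 m; E₂ = y₂ + V₂²/2g = 3.36 m. ΔE = E₁ − E₂ = 1.24 m.
Q = q·b = 6.89 × 17.9 = 123 m³/s. P = γ·Q·ΔE = 9.81 × 123 × 1.24 = 1505 kW.

P = 1505 kW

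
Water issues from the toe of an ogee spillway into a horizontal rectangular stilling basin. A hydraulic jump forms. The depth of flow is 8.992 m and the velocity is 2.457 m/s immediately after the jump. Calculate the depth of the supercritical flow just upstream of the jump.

Fr₂ = V₂/√(g·y₂) = 2.457/√(9.81×8.992) = 0.2616.
The Bélanger relation is symmetric: y₁/y₂ = ½[√(1 + 8Fr₂²) − 1] = ½[√1.5475 − 1] = 0.1220.
y₁ = 0.1220 × 8.992 = 1.097 m.

y₁ = 1.097 m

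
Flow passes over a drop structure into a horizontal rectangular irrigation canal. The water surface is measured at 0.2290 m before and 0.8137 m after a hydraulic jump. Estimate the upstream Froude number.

For a rectangular channel the momentum equation gives q² = ½·g·y₁·y₂·(y₁ + y₂) = ½×9.81×0.2290×0.8137×1.043 = 0.9530.
q = √0.9530 = 0.9762 m²/s.
V₁ = q/y₁ = 4.263 m/s; Fr₁ = V₁/√(g·y₁) = 2.844.

Fr₁ = 2.844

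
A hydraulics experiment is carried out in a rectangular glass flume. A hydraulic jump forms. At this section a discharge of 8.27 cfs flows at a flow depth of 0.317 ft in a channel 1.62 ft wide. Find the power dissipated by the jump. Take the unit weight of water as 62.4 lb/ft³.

P = 2.01 hp

q = Q/b = 8.27/1.62 = 5.10 ft²/s; V₁ = q/y₁ = 16.1 ft/s. Fr₁ = V₁/√(g·y₁) = 5.04.
From the momentum equation for a rectangular channel, y₂/y₁ = ½[√(1 + 8Fr₁²) − 1] = ½[√204.3 − 1] = 6.65.
y₂ = 6.65 × 0.317 = 2.11 ft.
Head loss: ΔE = (y₂ − y₁)³/(4y₁y₂) = (2.11 − 0.317)³/(4×0.317×2.11) = 5.73/2.67 = 2.15 ft.
P = γ·Q·ΔE/550 = 62.4 × 8.27 × 2.15 / 550 = 2.01 hp.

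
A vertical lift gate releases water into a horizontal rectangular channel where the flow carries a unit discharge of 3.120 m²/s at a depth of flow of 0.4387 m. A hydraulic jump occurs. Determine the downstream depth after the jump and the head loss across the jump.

y₂ = 1.919 m; ΔE = 0.9631 m

V₁ = q/y₁ = 3.120/0.4387 = 7.112 m/s. Fr₁ = V₁/√(g·y₁) = 7.112/√(9.81×0.4387) = 3.428.
By Bélanger, y₂/y₁ = ½[√(1 + 8Fr₁²) − 1] = ½[√95.022 − 1] = 4.374.
y₂ = 4.374 × 0.4387 = 1.919 m.
V₂ = q/y₂ = 3.120/1.919 = 1.626 m/s. E₁ = y₁ + V₁²/2g = 3.017 m; E₂ = y₂ + V₂²/2g = 2.054 m. ΔE = E₁ − E₂ = 0.9631 m.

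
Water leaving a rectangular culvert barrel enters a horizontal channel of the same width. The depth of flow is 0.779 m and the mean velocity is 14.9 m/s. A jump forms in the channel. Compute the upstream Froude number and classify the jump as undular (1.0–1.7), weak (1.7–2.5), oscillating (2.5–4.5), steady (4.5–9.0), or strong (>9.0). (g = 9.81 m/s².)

Fr₁ = V₁/√(g·y₁) = 14.9/√(9.81×0.779) = 5.39.
Fr₁ = 5.39 lies in the steady range.

Fr₁ = 5.39; steady jump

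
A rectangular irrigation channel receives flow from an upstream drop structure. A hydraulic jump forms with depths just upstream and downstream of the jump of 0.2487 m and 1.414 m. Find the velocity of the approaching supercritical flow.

V₁ = 6.809 m/s

For a rectangular channel the momentum equation gives q² = ½·g·y₁·y₂·(y₁ + y₂) = ½×9.81×0.2487×1.414×1.663 = 2.868.
q = √2.868 = 1.694 m²/s.
V₁ = q/y₁ = 1.694/0.2487 = 6.809 m/s.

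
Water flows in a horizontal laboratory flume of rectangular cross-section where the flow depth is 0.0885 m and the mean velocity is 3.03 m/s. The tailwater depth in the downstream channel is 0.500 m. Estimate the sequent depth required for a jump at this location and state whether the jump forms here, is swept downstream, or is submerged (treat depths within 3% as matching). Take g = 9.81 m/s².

y₂ = 0.365 m; the jump is submerged

Fr₁ = V₁/√(g·y₁) = 3.03/√(9.81×0.0885) = 3.25.
By Bélanger, y₂/y₁ = ½[√(1 + 8Fr₁²) − 1] = ½[√85.60 − 1] = 4.13.
y₂ = 4.13 × 0.0885 = 0.365 m.
Tailwater y_tw = 0.500 m: y_tw > y₂, so the jump is submerged.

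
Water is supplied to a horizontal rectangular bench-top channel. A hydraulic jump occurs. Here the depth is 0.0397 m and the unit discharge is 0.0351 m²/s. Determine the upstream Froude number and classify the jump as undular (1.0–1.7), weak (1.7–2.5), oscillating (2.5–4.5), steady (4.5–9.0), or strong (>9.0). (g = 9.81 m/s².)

V₁ = q/y₁ = 0.0351/0.0397 = 0.884 m/s. Fr₁ = V₁/√(g·y₁) = 0.884/√(9.81×0.0397) = 1.42.
Fr₁ = 1.42 lies in the undular range.

Fr₁ = 1.42; undular jump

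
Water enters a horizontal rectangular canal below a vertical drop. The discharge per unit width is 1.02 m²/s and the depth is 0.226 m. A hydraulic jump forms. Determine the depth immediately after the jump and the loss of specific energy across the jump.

V₁ = q/y₁ = 1.02/0.226 = 4.51 m/s. Fr₁ = V₁/√(g·y₁) = 4.51/√(9.81×0.226) = 3.03.
Bélanger equation: y₂/y₁ = ½[√(1 + 8Fr₁²) − 1] = ½[√74.50 − 1] = 3.82.
y₂ = 3.82 × 0.226 = 0.862 m.
Head loss: ΔE = (y₂ − y₁)³/(4y₁y₂) = (0.862 − 0.226)³/(4×0.226×0.862) = 0.258/0.780 = 0.331 m.

y₂ = 0.862 m; ΔE = 0.331 m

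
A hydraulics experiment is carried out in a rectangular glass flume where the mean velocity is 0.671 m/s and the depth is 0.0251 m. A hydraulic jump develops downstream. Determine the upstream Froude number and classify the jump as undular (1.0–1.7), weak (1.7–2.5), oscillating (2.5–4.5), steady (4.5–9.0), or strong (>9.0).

Fr₁ = 1.35; undular jump

Fr₁ = V₁/√(g·y₁) = 0.671/√(9.81×0.0251) = 1.35.
Fr₁ = 1.35 lies in the undular range.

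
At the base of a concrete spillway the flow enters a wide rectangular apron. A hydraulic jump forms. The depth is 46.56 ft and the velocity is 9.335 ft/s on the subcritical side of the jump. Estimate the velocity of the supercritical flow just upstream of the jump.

Fr₂ = V₂/√(g·y₂) = 9.335/√(32.2×46.56) = 0.2411.
From the momentum equation (using Fr₂), y₁/y₂ = ½[√(1 + 8Fr₂²) − 1] = ½[√1.4650 − 1] = 0.1052.
y₁ = 0.1052 × 46.56 = 4.897 ft.
V₁ = q/y₁ = 434.6/4.897 = 88.75 ft/s.

V₁ = 88.75 ft/s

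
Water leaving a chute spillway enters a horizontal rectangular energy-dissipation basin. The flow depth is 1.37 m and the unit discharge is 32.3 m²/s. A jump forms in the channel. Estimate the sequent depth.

V₁ = q/y₁ = 32.3/1.37 = 23.6 m/s. Fr₁ = V₁/√(g·y₁) = 23.6/√(9.81×1.37) = 6.43.
By Bélanger, y₂/y₁ = ½[√(1 + 8Fr₁²) − 1] = ½[√331.9 − 1] = 8.61.
y₂ = 8.61 × 1.37 = 11.8 m.

y₂ = 11.8 m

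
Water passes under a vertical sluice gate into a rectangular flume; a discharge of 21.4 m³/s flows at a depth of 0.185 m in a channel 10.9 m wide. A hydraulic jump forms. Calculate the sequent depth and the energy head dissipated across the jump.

q = Q/b = 21.4/10.9 = 1.96 m²/s; V₁ = q/y₁ = 10.6 m/s. Fr₁ = V₁/√(g·y₁) = 7.88.
By Bélanger, y₂/y₁ = ½[√(1 + 8Fr₁²) − 1] = ½[√497.5 − 1] = 10.7.
y₂ = 10.7 × 0.185 = 1.97 m.
Head loss: ΔE = (y₂ − y₁)³/(4y₁y₂) = (1.97 − 0.185)³/(4×0.185×1.97) = 5.69/1.46 = 3.90 m.

y₂ = 1.97 m; ΔE = 3.90 m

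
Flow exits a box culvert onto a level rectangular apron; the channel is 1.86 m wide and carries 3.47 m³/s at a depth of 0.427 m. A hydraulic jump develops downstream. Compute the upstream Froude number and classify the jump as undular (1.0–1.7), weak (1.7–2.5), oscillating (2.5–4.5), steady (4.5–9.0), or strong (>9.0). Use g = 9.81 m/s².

Fr₁ = 2.13; weak jump

q = Q/b = 3.47/1.86 = 1.87 m²/s; V₁ = q/y₁ = 4.37 m/s. Fr₁ = V₁/√(g·y₁) = 2.13.
Fr₁ = 2.13 lies in the weak range.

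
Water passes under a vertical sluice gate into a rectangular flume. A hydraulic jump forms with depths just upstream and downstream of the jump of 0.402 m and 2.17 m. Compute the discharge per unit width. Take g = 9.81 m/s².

For a rectangular channel the momentum equation gives q² = ½·g·y₁·y₂·(y₁ + y₂) = ½×9.81×0.402×2.17×2.57 = 11.0.
q = √11.0 = 3.32 m²/s.

q = 3.32 m²/s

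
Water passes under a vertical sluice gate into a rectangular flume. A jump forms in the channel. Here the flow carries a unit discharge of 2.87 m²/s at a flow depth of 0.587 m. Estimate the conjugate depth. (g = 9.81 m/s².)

V₁ = q/y₁ = 2.87/0.587 = 4.89 m/s. Fr₁ = V₁/√(g·y₁) = 4.89/√(9.81×0.587) = 2.04.
Bélanger equation: y₂/y₁ = ½[√(1 + 8Fr₁²) − 1] = ½[√34.21 − 1] = 2.42.
y₂ = 2.42 × 0.587 = 1.42 m.

y₂ = 1.42 m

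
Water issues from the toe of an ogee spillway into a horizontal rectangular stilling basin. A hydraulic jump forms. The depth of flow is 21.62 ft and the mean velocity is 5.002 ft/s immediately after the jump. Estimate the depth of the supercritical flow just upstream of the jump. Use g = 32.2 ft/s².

y₁ = 1.456 ft

Fr₂ = V₂/√(g·y₂) = 5.002/√(32.2×21.62) = 0.1896.
Applying the sequent-depth relation in reverse, y₁/y₂ = ½[√(1 + 8Fr₂²) − 1] = ½[√1.2875 − 1] = 0.06734.
y₁ = 0.06734 × 21.62 = 1.456 ft.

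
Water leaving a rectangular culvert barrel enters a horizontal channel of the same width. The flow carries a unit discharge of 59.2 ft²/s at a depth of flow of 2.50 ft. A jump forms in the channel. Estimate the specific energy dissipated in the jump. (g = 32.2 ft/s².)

ΔE = 2.23 ft

V₁ = q/y₁ = 59.2/2.50 = 23.7 ft/s. Fr₁ = V₁/√(g·y₁) = 23.7/√(32.2×2.50) = 2.64.
Bélanger equation: y₂/y₁ = ½[√(1 + 8Fr₁²) − 1] = ½[√56.73 − 1] = 3.27.
y₂ = 3.27 × 2.50 = 8.16 ft.
Head loss: ΔE = (y₂ − y₁)³/(4y₁y₂) = (8.16 − 2.50)³/(4×2.50×8.16) = 182/81.6 = 2.23 ft.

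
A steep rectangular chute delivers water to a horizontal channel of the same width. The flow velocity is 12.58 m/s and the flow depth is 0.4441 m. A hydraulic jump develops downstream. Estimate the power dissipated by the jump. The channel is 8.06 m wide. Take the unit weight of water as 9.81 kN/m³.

Fr₁ = V₁/√(g·y₁) = 12.58/√(9.81×0.4441) = 6.027.
By Bélanger, y₂/y₁ = ½[√(1 + 8Fr₁²) − 1] = ½[√291.60 − 1] = 8.038.
y₂ = 8.038 × 0.4441 = 3.570 m.
q = V₁·y₁ = 12.58 × 0.4441 = 5.587 m²/s. V₂ = q/y₂ = 5.587/3.570 = 1.565 m/s. E₁ = y₁ + V₁²/2g = 8.510 m; E₂ = y₂ + V₂²/2g = 3.695 m. ΔE = E₁ − E₂ = 4.816 m.
Q = q·b = 5.587 × 8.06 = 45.03 m³/s. P = γ·Q·ΔE = 9.81 × 45.03 × 4.816 = 2127 kW.

P = 2127 kW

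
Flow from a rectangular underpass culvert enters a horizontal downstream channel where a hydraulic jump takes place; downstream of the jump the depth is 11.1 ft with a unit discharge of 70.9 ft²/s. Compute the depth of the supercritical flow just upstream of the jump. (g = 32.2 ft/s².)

y₁ = 2.13 ft

V₂ = q/y₂ = 70.9/11.1 = 6.39 ft/s; Fr₂ = V₂/√(g·y₂) = 0.338.
From the momentum equation (using Fr₂), y₁/y₂ = ½[√(1 + 8Fr₂²) − 1] = ½[√1.913 − 1] = 0.192.
y₁ = 0.192 × 11.1 = 2.13 ft.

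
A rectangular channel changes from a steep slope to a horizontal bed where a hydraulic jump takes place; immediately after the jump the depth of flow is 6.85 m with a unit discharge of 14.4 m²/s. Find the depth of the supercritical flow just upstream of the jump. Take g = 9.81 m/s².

V₂ = q/y₂ = 14.4/6.85 = 2.10 m/s; Fr₂ = V₂/√(g·y₂) = 0.256.
From the momentum equation (using Fr₂), y₁/y₂ = ½[√(1 + 8Fr₂²) − 1] = ½[√1.526 − 1] = 0.118.
y₁ = 0.118 × 6.85 = 0.806 m.

y₁ = 0.806 m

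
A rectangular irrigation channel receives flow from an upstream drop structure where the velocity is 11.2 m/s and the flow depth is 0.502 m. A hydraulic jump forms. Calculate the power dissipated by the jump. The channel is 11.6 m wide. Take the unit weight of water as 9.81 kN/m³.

Fr₁ = V₁/√(g·y₁) = 11.2/√(9.81×0.502) = 5.05.
Sequent-depth ratio: y₂/y₁ = ½[√(1 + 8Fr₁²) − 1] = ½[√204.8 − 1] = 6.66.
y₂ = 6.66 × 0.502 = 3.34 m.
q = V₁·y₁ = 11.2 × 0.502 = 5.62 m²/s. V₂ = q/y₂ = 5.62/3.34 = 1.68 m/s. E₁ = y₁ + V₁²/2g = 6.90 m; E₂ = y₂ + V₂²/2g = 3.49 m. ΔE = E₁ − E₂ = 3.41 m.
Q = q·b = 5.62 × 11.6 = 65.2 m³/s. P = γ·Q·ΔE = 9.81 × 65.2 × 3.41 = 2182 kW.

P = 2182 kW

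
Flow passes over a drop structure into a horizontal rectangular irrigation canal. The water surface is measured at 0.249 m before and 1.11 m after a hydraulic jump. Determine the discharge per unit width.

For a rectangular channel the momentum equation gives q² = ½·g·y₁·y₂·(y₁ + y₂) = ½×9.81×0.249×1.11×1.36 = 1.84.
q = √1.84 = 1.36 m²/s.

q = 1.36 m²/s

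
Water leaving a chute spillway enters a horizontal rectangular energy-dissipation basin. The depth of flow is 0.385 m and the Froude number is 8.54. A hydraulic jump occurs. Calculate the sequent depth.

Fr₁ = 8.54 (given).
Bélanger equation: y₂/y₁ = ½[√(1 + 8Fr₁²) − 1] = ½[√584.5 − 1] = 11.6.
y₂ = 11.6 × 0.385 = 4.46 m.

y₂ = 4.46 m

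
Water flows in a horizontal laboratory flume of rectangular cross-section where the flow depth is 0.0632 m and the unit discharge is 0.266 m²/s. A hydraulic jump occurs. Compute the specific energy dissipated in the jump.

V₁ = q/y₁ = 0.266/0.0632 = 4.21 m/s. Fr₁ = V₁/√(g·y₁) = 4.21/√(9.81×0.0632) = 5.35.
Bélanger equation: y₂/y₁ = ½[√(1 + 8Fr₁²) − 1] = ½[√229.6 − 1] = 7.08.
y₂ = 7.08 × 0.0632 = 0.447 m.
Head loss: ΔE = (y₂ − y₁)³/(4y₁y₂) = (0.447 − 0.0632)³/(4×0.0632×0.447) = 0.0566/0.113 = 0.501 m.

ΔE = 0.501 m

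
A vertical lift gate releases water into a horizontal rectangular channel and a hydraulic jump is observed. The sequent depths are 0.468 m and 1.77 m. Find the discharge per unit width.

For a rectangular channel the momentum equation gives q² = ½·g·y₁·y₂·(y₁ + y₂) = ½×9.81×0.468×1.77×2.24 = 9.09.
q = √9.09 = 3.02 m²/s.

q = 3.02 m²/s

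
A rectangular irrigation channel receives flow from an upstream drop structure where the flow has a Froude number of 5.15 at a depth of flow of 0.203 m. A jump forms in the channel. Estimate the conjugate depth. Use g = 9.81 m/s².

Fr₁ = 5.15 (given).
Sequent-depth ratio: y₂/y₁ = ½[√(1 + 8Fr₁²) − 1] = ½[√213.2 − 1] = 6.80.
y₂ = 6.80 × 0.203 = 1.38 m.

y₂ = 1.38 m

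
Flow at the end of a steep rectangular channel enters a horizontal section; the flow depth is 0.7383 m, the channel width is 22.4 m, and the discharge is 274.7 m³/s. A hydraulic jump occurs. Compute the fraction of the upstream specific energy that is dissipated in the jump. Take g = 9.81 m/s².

q = Q/b = 274.7/22.4 = 12.26 m²/s; V₁ = q/y₁ = 16.61 m/s. Fr₁ = V₁/√(g·y₁) = 6.172.
Conjugate-depth relation: y₂/y₁ = ½[√(1 + 8Fr₁²) − 1] = ½[√305.75 − 1] = 8.243.
y₂ = 8.243 × 0.7383 = 6.086 m.
E₁ = y₁ + V₁²/2g = 14.80 m. ΔE = (y₂ − y₁)³/(4y₁y₂) = 8.508 m. ΔE/E₁ = 8.508/14.80 = 0.575.

ΔE/E₁ = 0.575 (57.5%)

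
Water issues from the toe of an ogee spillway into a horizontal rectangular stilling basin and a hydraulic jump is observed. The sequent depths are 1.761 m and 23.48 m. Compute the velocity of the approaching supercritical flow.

V₁ = 40.63 m/s

For a rectangular channel the momentum equation gives q² = ½·g·y₁·y₂·(y₁ + y₂) = ½×9.81×1.761×23.48×25.24 = 5119.
q = √5119 = 71.55 m²/s.
V₁ = q/y₁ = 71.55/1.761 = 40.63 m/s.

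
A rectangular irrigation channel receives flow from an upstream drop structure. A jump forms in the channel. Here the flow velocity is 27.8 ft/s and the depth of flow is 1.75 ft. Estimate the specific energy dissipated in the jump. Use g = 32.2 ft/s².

ΔE = 4.89 ft

Fr₁ = V₁/√(g·y₁) = 27.8/√(32.2×1.75) = 3.70.
Bélanger equation: y₂/y₁ = ½[√(1 + 8Fr₁²) − 1] = ½[√110.7 − 1] = 4.76.
y₂ = 4.76 × 1.75 = 8.33 ft.
Head loss: ΔE = (y₂ − y₁)³/(4y₁y₂) = (8.33 − 1.75)³/(4×1.75×8.33) = 285/58.3 = 4.89 ft.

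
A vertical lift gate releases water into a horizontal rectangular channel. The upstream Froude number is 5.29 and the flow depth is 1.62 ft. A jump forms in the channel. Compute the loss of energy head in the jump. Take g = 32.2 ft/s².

Fr₁ = 5.29 (given).
By Bélanger, y₂/y₁ = ½[√(1 + 8Fr₁²) − 1] = ½[√224.9 − 1] = 7.00.
y₂ = 7.00 × 1.62 = 11.3 ft.
V₁ = Fr₁·√(g·y₁) = 5.29×√(32.2×1.62) = 38.2 ft/s; q = V₁·y₁ = 61.9 ft²/s. V₂ = q/y₂ = 61.9/11.3 = 5.46 ft/s. E₁ = y₁ + V₁²/2g = 24.3 ft; E₂ = y₂ + V₂²/2g = 11.8 ft. ΔE = E₁ − E₂ = 12.5 ft.

ΔE = 12.5 ft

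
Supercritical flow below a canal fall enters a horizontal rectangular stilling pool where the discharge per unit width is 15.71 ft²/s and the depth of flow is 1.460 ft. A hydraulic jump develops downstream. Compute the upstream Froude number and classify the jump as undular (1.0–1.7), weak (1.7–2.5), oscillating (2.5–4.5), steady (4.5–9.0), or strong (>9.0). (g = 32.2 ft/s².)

Fr₁ = 1.569; undular jump

V₁ = q/y₁ = 15.71/1.460 = 10.76 ft/s. Fr₁ = V₁/√(g·y₁) = 10.76/√(32.2×1.460) = 1.569.
Fr₁ = 1.569 lies in the undular range.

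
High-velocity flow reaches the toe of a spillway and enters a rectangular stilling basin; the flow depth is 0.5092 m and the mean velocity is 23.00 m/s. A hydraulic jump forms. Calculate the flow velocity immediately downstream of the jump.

Fr₁ = V₁/√(g·y₁) = 23.00/√(9.81×0.5092) = 10.29.
Bélanger equation: y₂/y₁ = ½[√(1 + 8Fr₁²) − 1] = ½[√848.20 − 1] = 14.06.
y₂ = 14.06 × 0.5092 = 7.160 m.
q = V₁·y₁ = 23.00 × 0.5092 = 11.71 m²/s.
V₂ = q/y₂ = 11.71/7.160 = 1.636 m/s.

V₂ = 1.636 m/s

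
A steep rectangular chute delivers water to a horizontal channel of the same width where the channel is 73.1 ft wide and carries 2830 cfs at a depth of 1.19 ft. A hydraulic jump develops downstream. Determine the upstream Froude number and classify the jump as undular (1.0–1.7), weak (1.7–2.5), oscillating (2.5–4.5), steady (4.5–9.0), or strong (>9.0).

Fr₁ = 5.26; steady jump

q = Q/b = 2830/73.1 = 38.7 ft²/s; V₁ = q/y₁ = 32.5 ft/s. Fr₁ = V₁/√(g·y₁) = 5.26.
Fr₁ = 5.26 lies in the steady range.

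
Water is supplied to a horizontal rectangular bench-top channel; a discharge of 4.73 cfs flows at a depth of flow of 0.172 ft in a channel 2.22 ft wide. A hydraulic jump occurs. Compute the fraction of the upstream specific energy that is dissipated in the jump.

q = Q/b = 4.73/2.22 = 2.13 ft²/s; V₁ = q/y₁ = 12.4 ft/s. Fr₁ = V₁/√(g·y₁) = 5.26.
Sequent-depth ratio: y₂/y₁ = ½[√(1 + 8Fr₁²) − 1] = ½[√222.6 − 1] = 6.96.
y₂ = 6.96 × 0.172 = 1.20 ft.
E₁ = y₁ + V₁²/2g = 2.55 ft. ΔE = (y₂ − y₁)³/(4y₁y₂) = 1.31 ft. ΔE/E₁ = 1.31/2.55 = 0.512.

ΔE/E₁ = 0.512 (51.2%)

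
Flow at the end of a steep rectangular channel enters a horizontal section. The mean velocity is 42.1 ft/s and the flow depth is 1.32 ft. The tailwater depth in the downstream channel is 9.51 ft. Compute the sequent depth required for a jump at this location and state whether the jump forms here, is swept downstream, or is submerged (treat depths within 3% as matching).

y₂ = 11.4 ft; the jump is swept downstream

Fr₁ = V₁/√(g·y₁) = 42.1/√(32.2×1.32) = 6.46.
By Bélanger, y₂/y₁ = ½[√(1 + 8Fr₁²) − 1] = ½[√334.6 − 1] = 8.65.
y₂ = 8.65 × 1.32 = 11.4 ft.
Tailwater y_tw = 9.51 ft: y_tw < y₂, so the jump is swept downstream.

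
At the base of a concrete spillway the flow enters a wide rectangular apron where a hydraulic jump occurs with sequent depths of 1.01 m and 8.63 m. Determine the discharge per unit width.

For a rectangular channel the momentum equation gives q² = ½·g·y₁·y₂·(y₁ + y₂) = ½×9.81×1.01×8.63×9.64 = 412.
q = √412 = 20.3 m²/s.

q = 20.3 m²/s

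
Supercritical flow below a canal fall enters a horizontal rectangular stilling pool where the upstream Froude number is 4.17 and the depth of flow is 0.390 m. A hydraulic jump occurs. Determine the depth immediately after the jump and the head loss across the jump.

y₂ = 2.11 m; ΔE = 1.55 m

Fr₁ = 4.17 (given).
By Bélanger, y₂/y₁ = ½[√(1 + 8Fr₁²) − 1] = ½[√140.1 − 1] = 5.42.
y₂ = 5.42 × 0.390 = 2.11 m.
Head loss: ΔE = (y₂ − y₁)³/(4y₁y₂) = (2.11 − 0.390)³/(4×0.390×2.11) = 5.12/3.30 = 1.55 m.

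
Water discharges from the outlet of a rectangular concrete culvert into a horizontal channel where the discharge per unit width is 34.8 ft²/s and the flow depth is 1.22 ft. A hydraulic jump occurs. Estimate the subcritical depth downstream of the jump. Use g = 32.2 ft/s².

y₂ = 7.27 ft

V₁ = q/y₁ = 34.8/1.22 = 28.5 ft/s. Fr₁ = V₁/√(g·y₁) = 28.5/√(32.2×1.22) = 4.55.
By Bélanger, y₂/y₁ = ½[√(1 + 8Fr₁²) − 1] = ½[√166.7 − 1] = 5.96.
y₂ = 5.96 × 1.22 = 7.27 ft.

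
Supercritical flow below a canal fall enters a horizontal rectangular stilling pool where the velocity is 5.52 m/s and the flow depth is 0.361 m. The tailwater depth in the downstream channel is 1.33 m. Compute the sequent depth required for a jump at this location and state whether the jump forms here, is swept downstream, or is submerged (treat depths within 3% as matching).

Fr₁ = V₁/√(g·y₁) = 5.52/√(9.81×0.361) = 2.93.
Bélanger equation: y₂/y₁ = ½[√(1 + 8Fr₁²) − 1] = ½[√69.83 − 1] = 3.68.
y₂ = 3.68 × 0.361 = 1.33 m.
Tailwater y_tw = 1.33 m: y_tw ≈ y₂, so the jump forms here.

y₂ = 1.33 m; the jump forms here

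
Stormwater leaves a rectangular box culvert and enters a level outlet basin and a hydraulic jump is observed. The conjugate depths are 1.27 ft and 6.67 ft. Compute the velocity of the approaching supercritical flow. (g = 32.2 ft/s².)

V₁ = 25.9 ft/s

For a rectangular channel the momentum equation gives q² = ½·g·y₁·y₂·(y₁ + y₂) = ½×32.2×1.27×6.67×7.94 = 1083.
q = √1083 = 32.9 ft²/s.
V₁ = q/y₁ = 32.9/1.27 = 25.9 ft/s.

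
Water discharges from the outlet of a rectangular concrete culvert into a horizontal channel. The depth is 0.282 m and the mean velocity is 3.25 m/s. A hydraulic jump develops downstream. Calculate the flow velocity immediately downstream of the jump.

V₂ = 1.41 m/s

Fr₁ = V₁/√(g·y₁) = 3.25/√(9.81×0.282) = 1.95.
By Bélanger, y₂/y₁ = ½[√(1 + 8Fr₁²) − 1] = ½[√31.54 − 1] = 2.31.
y₂ = 2.31 × 0.282 = 0.651 m.
q = V₁·y₁ = 3.25 × 0.282 = 0.916 m²/s.
V₂ = q/y₂ = 0.916/0.651 = 1.41 m/s.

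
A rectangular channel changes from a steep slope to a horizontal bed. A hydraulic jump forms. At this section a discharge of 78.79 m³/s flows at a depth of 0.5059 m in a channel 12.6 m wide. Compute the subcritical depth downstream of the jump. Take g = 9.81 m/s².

y₂ = 3.725 m

q = Q/b = 78.79/12.6 = 6.253 m²/s; V₁ = q/y₁ = 12.36 m/s. Fr₁ = V₁/√(g·y₁) = 5.548.
Conjugate-depth relation: y₂/y₁ = ½[√(1 + 8Fr₁²) − 1] = ½[√247.28 − 1] = 7.363.
y₂ = 7.363 × 0.5059 = 3.725 m.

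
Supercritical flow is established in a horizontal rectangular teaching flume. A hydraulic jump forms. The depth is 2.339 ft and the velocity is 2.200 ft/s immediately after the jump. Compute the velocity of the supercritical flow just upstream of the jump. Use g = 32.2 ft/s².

Fr₂ = V₂/√(g·y₂) = 2.200/√(32.2×2.339) = 0.2535.
Since the conjugate-depth ratio holds either way, y₁/y₂ = ½[√(1 + 8Fr₂²) − 1] = ½[√1.5141 − 1] = 0.1152.
y₁ = 0.1152 × 2.339 = 0.2696 ft.
V₁ = q/y₁ = 5.146/0.2696 = 19.09 ft/s.

V₁ = 19.09 ft/s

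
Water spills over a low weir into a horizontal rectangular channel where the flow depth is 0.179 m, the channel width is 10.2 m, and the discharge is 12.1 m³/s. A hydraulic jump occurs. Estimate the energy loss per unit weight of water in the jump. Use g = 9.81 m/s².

ΔE = 1.19 m

q = Q/b = 12.1/10.2 = 1.19 m²/s; V₁ = q/y₁ = 6.63 m/s. Fr₁ = V₁/√(g·y₁) = 5.00.
Sequent-depth ratio: y₂/y₁ = ½[√(1 + 8Fr₁²) − 1] = ½[√201.1 − 1] = 6.59.
y₂ = 6.59 × 0.179 = 1.18 m.
V₂ = q/y₂ = 1.19/1.18 = 1.01 m/s. E₁ = y₁ + V₁²/2g = 2.42 m; E₂ = y₂ + V₂²/2g = 1.23 m. ΔE = E₁ − E₂ = 1.19 m.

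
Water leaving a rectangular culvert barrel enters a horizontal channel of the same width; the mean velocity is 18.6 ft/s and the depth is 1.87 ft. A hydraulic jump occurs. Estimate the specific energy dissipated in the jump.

Fr₁ = V₁/√(g·y₁) = 18.6/√(32.2×1.87) = 2.40.
By Bélanger, y₂/y₁ = ½[√(1 + 8Fr₁²) − 1] = ½[√46.96 − 1] = 2.93.
y₂ = 2.93 × 1.87 = 5.47 ft.
q = V₁·y₁ = 18.6 × 1.87 = 34.8 ft²/s. V₂ = q/y₂ = 34.8/5.47 = 6.36 ft/s. E₁ = y₁ + V₁²/2g = 7.24 ft; E₂ = y₂ + V₂²/2g = 6.10 ft. ΔE = E₁ − E₂ = 1.14 ft.

ΔE = 1.14 ft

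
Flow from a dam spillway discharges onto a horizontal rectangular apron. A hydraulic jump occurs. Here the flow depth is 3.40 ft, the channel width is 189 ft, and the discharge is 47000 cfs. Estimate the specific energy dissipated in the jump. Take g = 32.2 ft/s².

ΔE = 53.6 ft

q = Q/b = 47000/189 = 249 ft²/s; V₁ = q/y₁ = 73.1 ft/s. Fr₁ = V₁/√(g·y₁) = 6.99.
Conjugate-depth relation: y₂/y₁ = ½[√(1 + 8Fr₁²) − 1] = ½[√391.9 − 1] = 9.40.
y₂ = 9.40 × 3.40 = 32.0 ft.
Head loss: ΔE = (y₂ − y₁)³/(4y₁y₂) = (32.0 − 3.40)³/(4×3.40×32.0) = 23281/435 = 53.6 ft.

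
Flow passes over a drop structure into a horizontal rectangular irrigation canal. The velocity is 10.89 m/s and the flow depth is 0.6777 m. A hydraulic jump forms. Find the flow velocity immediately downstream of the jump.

V₂ = 1.982 m/s

Fr₁ = V₁/√(g·y₁) = 10.89/√(9.81×0.6777) = 4.224.
Bélanger equation: y₂/y₁ = ½[√(1 + 8Fr₁²) − 1] = ½[√143.71 − 1] = 5.494.
y₂ = 5.494 × 0.6777 = 3.723 m.
q = V₁·y₁ = 10.89 × 0.6777 = 7.380 m²/s.
V₂ = q/y₂ = 7.380/3.723 = 1.982 m/s.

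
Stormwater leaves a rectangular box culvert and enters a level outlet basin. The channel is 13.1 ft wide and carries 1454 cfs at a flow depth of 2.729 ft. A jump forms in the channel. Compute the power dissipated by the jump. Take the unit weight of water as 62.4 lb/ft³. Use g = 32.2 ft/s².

q = Q/b = 1454/13.1 = 111.0 ft²/s; V₁ = q/y₁ = 40.67 ft/s. Fr₁ = V₁/√(g·y₁) = 4.339.
Conjugate-depth relation: y₂/y₁ = ½[√(1 + 8Fr₁²) − 1] = ½[√151.59 − 1] = 5.656.
y₂ = 5.656 × 2.729 = 15.44 ft.
Head loss: ΔE = (y₂ − y₁)³/(4y₁y₂) = (15.44 − 2.729)³/(4×2.729×15.44) = 2052/168.5 = 12.18 ft.
P = γ·Q·ΔE/550 = 62.4 × 1454 × 12.18 / 550 = 2009 hp.

P = 2009 hp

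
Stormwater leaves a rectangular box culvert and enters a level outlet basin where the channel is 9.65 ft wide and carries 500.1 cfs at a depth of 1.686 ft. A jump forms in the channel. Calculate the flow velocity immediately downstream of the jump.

V₂ = 5.670 ft/s

q = Q/b = 500.1/9.65 = 51.82 ft²/s; V₁ = q/y₁ = 30.74 ft/s. Fr₁ = V₁/√(g·y₁) = 4.172.
Bélanger equation: y₂/y₁ = ½[√(1 + 8Fr₁²) − 1] = ½[√140.23 − 1] = 5.421.
y₂ = 5.421 × 1.686 = 9.140 ft.
V₂ = q/y₂ = 51.82/9.140 = 5.670 ft/s.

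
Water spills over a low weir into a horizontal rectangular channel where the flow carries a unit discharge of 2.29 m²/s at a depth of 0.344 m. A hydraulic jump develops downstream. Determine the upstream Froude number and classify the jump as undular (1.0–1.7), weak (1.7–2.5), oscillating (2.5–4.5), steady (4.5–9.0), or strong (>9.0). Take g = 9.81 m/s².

V₁ = q/y₁ = 2.29/0.344 = 6.66 m/s. Fr₁ = V₁/√(g·y₁) = 6.66/√(9.81×0.344) = 3.62.
Fr₁ = 3.62 lies in the oscillating range.

Fr₁ = 3.62; oscillating jump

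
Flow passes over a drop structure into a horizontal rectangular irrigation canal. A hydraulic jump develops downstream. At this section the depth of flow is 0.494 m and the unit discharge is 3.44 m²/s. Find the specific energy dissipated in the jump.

V₁ = q/y₁ = 3.44/0.494 = 6.96 m/s. Fr₁ = V₁/√(g·y₁) = 6.96/√(9.81×0.494) = 3.16.
Sequent-depth ratio: y₂/y₁ = ½[√(1 + 8Fr₁²) − 1] = ½[√81.05 − 1] = 4.00.
y₂ = 4.00 × 0.494 = 1.98 m.
V₂ = q/y₂ = 3.44/1.98 = 1.74 m/s. E₁ = y₁ + V₁²/2g = 2.97 m; E₂ = y₂ + V₂²/2g = 2.13 m. ΔE = E₁ − E₂ = 0.834 m.

ΔE = 0.834 m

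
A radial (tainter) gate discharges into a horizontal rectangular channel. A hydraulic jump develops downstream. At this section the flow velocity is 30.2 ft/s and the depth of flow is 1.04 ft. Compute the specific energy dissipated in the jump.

ΔE = 7.73 ft

Fr₁ = V₁/√(g·y₁) = 30.2/√(32.2×1.04) = 5.22.
By Bélanger, y₂/y₁ = ½[√(1 + 8Fr₁²) − 1] = ½[√218.9 − 1] = 6.90.
y₂ = 6.90 × 1.04 = 7.17 ft.
Head loss: ΔE = (y₂ − y₁)³/(4y₁y₂) = (7.17 − 1.04)³/(4×1.04×7.17) = 231/29.8 = 7.73 ft.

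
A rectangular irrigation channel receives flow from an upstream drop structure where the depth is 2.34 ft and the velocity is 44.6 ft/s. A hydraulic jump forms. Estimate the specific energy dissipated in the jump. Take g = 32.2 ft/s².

Fr₁ = V₁/√(g·y₁) = 44.6/√(32.2×2.34) = 5.14.
By Bélanger, y₂/y₁ = ½[√(1 + 8Fr₁²) − 1] = ½[√212.2 − 1] = 6.78.
y₂ = 6.78 × 2.34 = 15.9 ft.
q = V₁·y₁ = 44.6 × 2.34 = 104 ft²/s. V₂ = q/y₂ = 104/15.9 = 6.57 ft/s. E₁ = y₁ + V₁²/2g = 33.2 ft; E₂ = y₂ + V₂²/2g = 16.5 ft. ΔE = E₁ − E₂ = 16.7 ft.

ΔE = 16.7 ft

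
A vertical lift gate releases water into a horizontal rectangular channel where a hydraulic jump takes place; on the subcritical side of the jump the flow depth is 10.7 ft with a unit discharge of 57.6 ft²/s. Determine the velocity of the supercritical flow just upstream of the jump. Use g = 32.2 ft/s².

V₂ = q/y₂ = 57.6/10.7 = 5.38 ft/s; Fr₂ = V₂/√(g·y₂) = 0.290.
Applying the sequent-depth relation in reverse, y₁/y₂ = ½[√(1 + 8Fr₂²) − 1] = ½[√1.673 − 1] = 0.147.
y₁ = 0.147 × 10.7 = 1.57 ft.
V₁ = q/y₁ = 57.6/1.57 = 36.7 ft/s.

V₁ = 36.7 ft/s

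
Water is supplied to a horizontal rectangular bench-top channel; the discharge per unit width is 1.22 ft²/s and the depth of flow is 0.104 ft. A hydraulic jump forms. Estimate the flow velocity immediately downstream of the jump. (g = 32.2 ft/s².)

V₁ = q/y₁ = 1.22/0.104 = 11.7 ft/s. Fr₁ = V₁/√(g·y₁) = 11.7/√(32.2×0.104) = 6.41.
By Bélanger, y₂/y₁ = ½[√(1 + 8Fr₁²) − 1] = ½[√329.7 − 1] = 8.58.
y₂ = 8.58 × 0.104 = 0.892 ft.
V₂ = q/y₂ = 1.22/0.892 = 1.37 ft/s.

V₂ = 1.37 ft/s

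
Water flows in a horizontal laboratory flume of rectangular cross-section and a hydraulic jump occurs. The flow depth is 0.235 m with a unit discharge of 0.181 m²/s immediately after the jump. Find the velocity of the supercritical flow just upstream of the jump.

V₂ = q/y₂ = 0.181/0.235 = 0.770 m/s; Fr₂ = V₂/√(g·y₂) = 0.507.
Applying the sequent-depth relation in reverse, y₁/y₂ = ½[√(1 + 8Fr₂²) − 1] = ½[√3.059 − 1] = 0.374.
y₁ = 0.374 × 0.235 = 0.0880 m.
V₁ = q/y₁ = 0.181/0.0880 = 2.06 m/s.

V₁ = 2.06 m/s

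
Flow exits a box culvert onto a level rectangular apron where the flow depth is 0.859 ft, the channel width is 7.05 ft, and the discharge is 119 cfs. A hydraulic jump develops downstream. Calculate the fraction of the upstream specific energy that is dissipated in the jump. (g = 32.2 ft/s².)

ΔE/E₁ = 0.360 (36.0%)

q = Q/b = 119/7.05 = 16.9 ft²/s; V₁ = q/y₁ = 19.7 ft/s. Fr₁ = V₁/√(g·y₁) = 3.74.
Bélanger equation: y₂/y₁ = ½[√(1 + 8Fr₁²) − 1] = ½[√112.7 − 1] = 4.81.
y₂ = 4.81 × 0.859 = 4.13 ft.
E₁ = y₁ + V₁²/2g = 6.85 ft. ΔE = (y₂ − y₁)³/(4y₁y₂) = 2.47 ft. ΔE/E₁ = 2.47/6.85 = 0.360.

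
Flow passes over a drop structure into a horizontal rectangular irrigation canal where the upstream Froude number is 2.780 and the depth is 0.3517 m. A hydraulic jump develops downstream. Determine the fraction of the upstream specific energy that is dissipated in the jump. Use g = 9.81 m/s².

Fr₁ = 2.780 (given).
Bélanger equation: y₂/y₁ = ½[√(1 + 8Fr₁²) − 1] = ½[√62.827 − 1] = 3.463.
y₂ = 3.463 × 0.3517 = 1.218 m.
E₁ = y₁(1 + Fr₁²/2) = 0.3517×(1 + 2.780²/2) = 1.711 m. ΔE = (y₂ − y₁)³/(4y₁y₂) = 0.3794 m. ΔE/E₁ = 0.3794/1.711 = 0.222.

ΔE/E₁ = 0.222 (22.2%)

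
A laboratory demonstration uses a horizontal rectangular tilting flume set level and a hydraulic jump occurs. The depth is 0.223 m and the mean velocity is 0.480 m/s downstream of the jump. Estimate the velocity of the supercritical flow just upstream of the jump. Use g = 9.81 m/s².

Fr₂ = V₂/√(g·y₂) = 0.480/√(9.81×0.223) = 0.325.
The Bélanger relation is symmetric: y₁/y₂ = ½[√(1 + 8Fr₂²) − 1] = ½[√1.843 − 1] = 0.179.
y₁ = 0.179 × 0.223 = 0.0399 m.
V₁ = q/y₁ = 0.107/0.0399 = 2.69 m/s.

V₁ = 2.69 m/s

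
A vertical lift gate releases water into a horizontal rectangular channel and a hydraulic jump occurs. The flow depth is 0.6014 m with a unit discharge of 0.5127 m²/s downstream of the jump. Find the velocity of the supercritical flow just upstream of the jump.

V₂ = q/y₂ = 0.5127/0.6014 = 0.8525 m/s; Fr₂ = V₂/√(g·y₂) = 0.3510.
Applying the sequent-depth relation in reverse, y₁/y₂ = ½[√(1 + 8Fr₂²) − 1] = ½[√1.9855 − 1] = 0.2045.
y₁ = 0.2045 × 0.6014 = 0.1230 m.
V₁ = q/y₁ = 0.5127/0.1230 = 4.168 m/s.

V₁ = 4.168 m/s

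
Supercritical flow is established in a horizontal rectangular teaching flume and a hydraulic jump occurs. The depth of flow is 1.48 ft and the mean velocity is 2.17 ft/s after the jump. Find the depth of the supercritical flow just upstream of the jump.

Fr₂ = V₂/√(g·y₂) = 2.17/√(32.2×1.48) = 0.314.
Applying the sequent-depth relation in reverse, y₁/y₂ = ½[√(1 + 8Fr₂²) − 1] = ½[√1.790 − 1] = 0.169.
y₁ = 0.169 × 1.48 = 0.250 ft.

y₁ = 0.250 ft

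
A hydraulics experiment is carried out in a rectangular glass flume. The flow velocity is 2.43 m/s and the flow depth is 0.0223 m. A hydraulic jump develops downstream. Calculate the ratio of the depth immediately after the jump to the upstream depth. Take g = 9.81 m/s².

y₂/y₁ = 6.86

Fr₁ = V₁/√(g·y₁) = 2.43/√(9.81×0.0223) = 5.20.
Conjugate-depth relation: y₂/y₁ = ½[√(1 + 8Fr₁²) − 1] = ½[√216.9 − 1] = 6.86.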